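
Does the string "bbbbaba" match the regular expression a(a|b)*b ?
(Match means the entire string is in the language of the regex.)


|string| = 7; first = 'b'; last = 'a'

No, "bbbbaba" does not match a(a|b)*b


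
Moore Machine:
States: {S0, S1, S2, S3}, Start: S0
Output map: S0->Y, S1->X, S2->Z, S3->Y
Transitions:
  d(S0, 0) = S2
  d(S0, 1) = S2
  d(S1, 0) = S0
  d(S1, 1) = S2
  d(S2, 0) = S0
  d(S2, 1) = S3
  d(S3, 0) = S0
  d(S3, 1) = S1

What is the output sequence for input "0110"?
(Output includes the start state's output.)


Start: S0 (output Y)
  --0--> S2 (output Z)
  --1--> S3 (output Y)
  --1--> S1 (output X)
  --0--> S0 (output Y)

"YZYXY"


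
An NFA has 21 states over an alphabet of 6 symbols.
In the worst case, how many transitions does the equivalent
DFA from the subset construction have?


Subset construction: one DFA state per subset of NFA states = 2^21 = 2097152 states.
Each DFA state has 6 outgoing transitions: 2097152 * 6 = 12582912

12582912


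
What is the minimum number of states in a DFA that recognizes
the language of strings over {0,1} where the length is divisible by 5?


States track (length) mod 5.
Need 5 states: one per remainder 0..4; accept = remainder 0.

5


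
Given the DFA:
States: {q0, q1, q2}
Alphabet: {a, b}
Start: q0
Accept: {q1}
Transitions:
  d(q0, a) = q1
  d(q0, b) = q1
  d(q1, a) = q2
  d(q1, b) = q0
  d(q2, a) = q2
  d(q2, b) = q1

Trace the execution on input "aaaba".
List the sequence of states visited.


Input: aaaba
d(q0, a) = q1
d(q1, a) = q2
d(q2, a) = q2
d(q2, b) = q1
d(q1, a) = q2


q0 -> q1 -> q2 -> q2 -> q1 -> q2


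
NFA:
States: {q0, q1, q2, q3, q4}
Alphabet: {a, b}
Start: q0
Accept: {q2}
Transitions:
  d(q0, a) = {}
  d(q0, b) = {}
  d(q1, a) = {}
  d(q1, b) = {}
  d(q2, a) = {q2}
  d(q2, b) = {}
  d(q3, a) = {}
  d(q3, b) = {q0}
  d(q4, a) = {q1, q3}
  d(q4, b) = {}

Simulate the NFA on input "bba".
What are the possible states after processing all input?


Start: {q0}
  --b--> {}
  --b--> {}
  --a--> {}

{} (empty set, no valid transitions)


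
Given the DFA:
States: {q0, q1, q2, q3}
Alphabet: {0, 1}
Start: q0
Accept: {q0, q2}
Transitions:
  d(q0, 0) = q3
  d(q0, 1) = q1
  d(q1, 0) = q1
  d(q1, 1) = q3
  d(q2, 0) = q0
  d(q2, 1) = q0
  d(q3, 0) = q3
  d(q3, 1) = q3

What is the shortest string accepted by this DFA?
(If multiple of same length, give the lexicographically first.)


BFS by string length (lex-first path to each state shown):
  len 0: q0<-""
Found accept state at length 0.

"" (empty string)


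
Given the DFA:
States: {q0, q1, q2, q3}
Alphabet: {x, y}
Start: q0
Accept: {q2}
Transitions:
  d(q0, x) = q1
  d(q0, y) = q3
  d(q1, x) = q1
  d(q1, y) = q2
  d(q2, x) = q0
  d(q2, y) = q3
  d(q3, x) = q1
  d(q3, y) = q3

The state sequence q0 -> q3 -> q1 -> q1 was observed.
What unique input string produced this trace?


Trace back each transition to find the symbol:
  q0 --[y]--> q3
  q3 --[x]--> q1
  q1 --[x]--> q1

"yxx"


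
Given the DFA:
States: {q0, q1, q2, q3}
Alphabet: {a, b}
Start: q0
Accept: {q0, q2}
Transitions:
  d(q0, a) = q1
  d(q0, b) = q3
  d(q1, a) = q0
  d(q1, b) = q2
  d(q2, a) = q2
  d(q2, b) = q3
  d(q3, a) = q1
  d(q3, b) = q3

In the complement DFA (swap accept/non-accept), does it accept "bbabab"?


Trace: q0 -> q3 -> q3 -> q1 -> q2 -> q2 -> q3
Final: q3
Original accept: {q0, q2}
Complement: q3 is not in original accept

Yes, complement accepts (original rejects)


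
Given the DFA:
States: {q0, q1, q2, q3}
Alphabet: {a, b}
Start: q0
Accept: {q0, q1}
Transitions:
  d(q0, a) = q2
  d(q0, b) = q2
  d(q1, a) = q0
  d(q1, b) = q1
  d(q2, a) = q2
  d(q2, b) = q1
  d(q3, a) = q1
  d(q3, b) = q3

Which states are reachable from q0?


BFS from q0:
  layer 0: {q0}
  layer 1: {q2}
  layer 2: {q1}

{q0, q1, q2}


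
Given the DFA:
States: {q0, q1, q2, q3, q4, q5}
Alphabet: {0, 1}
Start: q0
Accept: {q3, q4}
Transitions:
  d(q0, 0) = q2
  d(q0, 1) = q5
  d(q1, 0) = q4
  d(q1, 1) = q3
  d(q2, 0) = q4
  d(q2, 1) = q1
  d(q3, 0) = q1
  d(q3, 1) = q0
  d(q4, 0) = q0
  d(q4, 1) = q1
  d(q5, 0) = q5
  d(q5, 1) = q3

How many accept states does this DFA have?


Accept states listed: {q3, q4}
Counting: q3(1) q4(2)

2


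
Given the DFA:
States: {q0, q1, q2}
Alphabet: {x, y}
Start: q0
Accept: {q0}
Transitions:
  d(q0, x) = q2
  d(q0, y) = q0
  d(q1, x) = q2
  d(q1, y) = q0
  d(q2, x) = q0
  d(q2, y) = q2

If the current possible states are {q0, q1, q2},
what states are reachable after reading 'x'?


Apply transition on 'x' from each current state:
  d(q0, x) = q2
  d(q1, x) = q2
  d(q2, x) = q0

{q0, q2}


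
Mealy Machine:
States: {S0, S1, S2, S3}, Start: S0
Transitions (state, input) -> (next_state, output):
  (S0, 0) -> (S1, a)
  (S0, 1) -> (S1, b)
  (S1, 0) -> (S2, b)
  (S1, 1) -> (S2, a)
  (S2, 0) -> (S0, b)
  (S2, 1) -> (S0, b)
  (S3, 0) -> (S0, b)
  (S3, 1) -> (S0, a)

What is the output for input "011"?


Step-by-step:
  (S0, 0) -> (S1, a)
  (S1, 1) -> (S2, a)
  (S2, 1) -> (S0, b)

"aab"


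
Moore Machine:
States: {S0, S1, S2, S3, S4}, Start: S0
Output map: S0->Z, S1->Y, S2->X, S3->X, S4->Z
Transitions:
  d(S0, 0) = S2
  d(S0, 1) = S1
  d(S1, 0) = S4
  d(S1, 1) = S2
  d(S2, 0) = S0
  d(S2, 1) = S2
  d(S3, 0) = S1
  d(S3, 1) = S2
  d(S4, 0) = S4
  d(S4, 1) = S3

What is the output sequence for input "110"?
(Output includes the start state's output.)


Start: S0 (output Z)
  --1--> S1 (output Y)
  --1--> S2 (output X)
  --0--> S0 (output Z)

"ZYXZ"


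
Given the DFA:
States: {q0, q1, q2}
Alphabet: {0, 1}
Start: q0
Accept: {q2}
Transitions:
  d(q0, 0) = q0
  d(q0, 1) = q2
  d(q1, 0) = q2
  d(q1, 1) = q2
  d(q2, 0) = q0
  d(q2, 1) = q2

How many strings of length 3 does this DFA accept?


Enumerating all length-3 strings:
  "000" -> q0 [reject]
  "001" -> q2 [accept]
  "010" -> q0 [reject]
  "011" -> q2 [accept]
  "100" -> q0 [reject]
  "101" -> q2 [accept]
  "110" -> q0 [reject]
  "111" -> q2 [accept]

4 out of 8


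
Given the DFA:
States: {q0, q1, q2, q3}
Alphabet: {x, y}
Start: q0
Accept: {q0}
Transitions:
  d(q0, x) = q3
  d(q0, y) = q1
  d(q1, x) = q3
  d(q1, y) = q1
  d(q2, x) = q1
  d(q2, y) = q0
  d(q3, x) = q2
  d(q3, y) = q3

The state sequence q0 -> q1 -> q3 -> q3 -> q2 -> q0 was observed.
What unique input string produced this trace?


Trace back each transition to find the symbol:
  q0 --[y]--> q1
  q1 --[x]--> q3
  q3 --[y]--> q3
  q3 --[x]--> q2
  q2 --[y]--> q0

"yxyxy"


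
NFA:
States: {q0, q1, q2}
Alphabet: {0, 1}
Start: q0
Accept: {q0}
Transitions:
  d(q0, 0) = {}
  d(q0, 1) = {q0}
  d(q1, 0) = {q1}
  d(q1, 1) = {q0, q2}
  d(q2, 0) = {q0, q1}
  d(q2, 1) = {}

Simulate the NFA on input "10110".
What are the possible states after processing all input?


Start: {q0}
  --1--> {q0}
  --0--> {}
  --1--> {}
  --1--> {}
  --0--> {}

{} (empty set, no valid transitions)


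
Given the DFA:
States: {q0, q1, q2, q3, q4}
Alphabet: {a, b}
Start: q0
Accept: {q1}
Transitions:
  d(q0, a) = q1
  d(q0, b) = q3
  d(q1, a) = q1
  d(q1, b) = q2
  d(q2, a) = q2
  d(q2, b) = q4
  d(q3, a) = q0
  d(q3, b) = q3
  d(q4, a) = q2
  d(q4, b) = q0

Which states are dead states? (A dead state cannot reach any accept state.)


Forward reachability from each state:
  q0 -> reaches accept state q1 (live)
  q1 -> reaches accept state q1 (live)
  q2 -> reaches accept state q1 (live)
  q3 -> reaches accept state q1 (live)
  q4 -> reaches accept state q1 (live)

None (all states can reach an accept state)


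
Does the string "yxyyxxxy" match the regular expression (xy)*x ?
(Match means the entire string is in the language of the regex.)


|string| = 8; first = 'y'; last = 'y'

No, "yxyyxxxy" does not match (xy)*x


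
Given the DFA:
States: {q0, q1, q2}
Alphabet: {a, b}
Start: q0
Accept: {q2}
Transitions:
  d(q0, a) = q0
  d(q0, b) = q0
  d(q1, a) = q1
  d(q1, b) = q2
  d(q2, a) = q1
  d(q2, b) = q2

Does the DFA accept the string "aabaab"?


Trace: q0 -> q0 -> q0 -> q0 -> q0 -> q0 -> q0
Final state: q0
Accept states: {q2}

No, rejected (final state q0 is not an accept state)


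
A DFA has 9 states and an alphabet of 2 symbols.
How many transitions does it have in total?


Each state has exactly one transition per symbol.
9 * 2 = 18

18


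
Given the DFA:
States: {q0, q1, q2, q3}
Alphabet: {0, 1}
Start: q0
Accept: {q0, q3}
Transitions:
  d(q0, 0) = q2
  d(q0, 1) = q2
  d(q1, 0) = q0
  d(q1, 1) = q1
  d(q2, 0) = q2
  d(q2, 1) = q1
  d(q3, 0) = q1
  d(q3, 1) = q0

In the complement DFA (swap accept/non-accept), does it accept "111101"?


Trace: q0 -> q2 -> q1 -> q1 -> q1 -> q0 -> q2
Final: q2
Original accept: {q0, q3}
Complement: q2 is not in original accept

Yes, complement accepts (original rejects)


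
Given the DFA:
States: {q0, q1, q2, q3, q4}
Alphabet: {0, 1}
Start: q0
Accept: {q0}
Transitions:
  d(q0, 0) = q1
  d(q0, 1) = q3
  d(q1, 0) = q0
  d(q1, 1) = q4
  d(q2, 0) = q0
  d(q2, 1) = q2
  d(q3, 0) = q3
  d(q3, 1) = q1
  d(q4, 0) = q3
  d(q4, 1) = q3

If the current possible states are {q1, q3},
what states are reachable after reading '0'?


Apply transition on '0' from each current state:
  d(q1, 0) = q0
  d(q3, 0) = q3

{q0, q3}


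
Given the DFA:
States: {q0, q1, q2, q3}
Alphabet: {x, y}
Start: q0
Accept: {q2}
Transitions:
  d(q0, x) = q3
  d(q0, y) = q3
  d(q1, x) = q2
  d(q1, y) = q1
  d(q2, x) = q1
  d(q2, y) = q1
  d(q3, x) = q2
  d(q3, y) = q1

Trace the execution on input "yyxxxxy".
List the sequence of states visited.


Input: yyxxxxy
d(q0, y) = q3
d(q3, y) = q1
d(q1, x) = q2
d(q2, x) = q1
d(q1, x) = q2
d(q2, x) = q1
d(q1, y) = q1


q0 -> q3 -> q1 -> q2 -> q1 -> q2 -> q1 -> q1


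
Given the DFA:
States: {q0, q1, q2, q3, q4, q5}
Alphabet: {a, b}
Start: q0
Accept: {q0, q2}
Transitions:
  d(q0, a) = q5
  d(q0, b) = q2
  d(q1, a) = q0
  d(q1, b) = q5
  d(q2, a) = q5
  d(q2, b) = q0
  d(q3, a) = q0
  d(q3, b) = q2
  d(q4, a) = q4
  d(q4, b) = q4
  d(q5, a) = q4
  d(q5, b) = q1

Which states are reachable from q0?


BFS from q0:
  layer 0: {q0}
  layer 1: {q2, q5}
  layer 2: {q1, q4}

{q0, q1, q2, q4, q5}


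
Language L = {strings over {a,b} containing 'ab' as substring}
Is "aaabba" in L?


'ab' occurs at index 2

Yes, "aaabba" is in L


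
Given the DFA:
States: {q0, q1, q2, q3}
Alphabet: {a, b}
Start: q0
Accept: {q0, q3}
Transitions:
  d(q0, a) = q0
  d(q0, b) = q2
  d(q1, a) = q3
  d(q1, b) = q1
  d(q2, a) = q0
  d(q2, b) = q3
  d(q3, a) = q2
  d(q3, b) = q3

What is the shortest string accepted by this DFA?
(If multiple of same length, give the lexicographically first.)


BFS by string length (lex-first path to each state shown):
  len 0: q0<-""
Found accept state at length 0.

"" (empty string)


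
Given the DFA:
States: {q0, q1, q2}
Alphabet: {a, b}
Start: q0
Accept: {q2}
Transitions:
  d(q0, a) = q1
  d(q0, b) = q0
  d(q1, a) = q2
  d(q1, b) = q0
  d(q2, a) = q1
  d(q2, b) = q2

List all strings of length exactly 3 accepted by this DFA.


All strings of length 3: 8 total
Accepted: 2

"aab", "baa"


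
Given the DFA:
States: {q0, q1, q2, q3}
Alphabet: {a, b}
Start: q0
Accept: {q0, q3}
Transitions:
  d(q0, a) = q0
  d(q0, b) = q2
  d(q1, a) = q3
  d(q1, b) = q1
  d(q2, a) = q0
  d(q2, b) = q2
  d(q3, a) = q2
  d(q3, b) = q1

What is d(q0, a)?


Looking up transition d(q0, a)

q0


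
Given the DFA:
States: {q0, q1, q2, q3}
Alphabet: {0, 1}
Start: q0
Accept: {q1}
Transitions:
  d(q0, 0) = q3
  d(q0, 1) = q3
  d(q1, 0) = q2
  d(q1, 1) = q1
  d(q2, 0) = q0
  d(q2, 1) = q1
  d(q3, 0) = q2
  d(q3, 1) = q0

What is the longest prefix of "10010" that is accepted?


Run the DFA, marking each prefix where the state is accepting:
  "" -> q0 [reject]
  "1" -> q3 [reject]
  "10" -> q2 [reject]
  "100" -> q0 [reject]
  "1001" -> q3 [reject]
  "10010" -> q2 [reject]

No prefix is accepted


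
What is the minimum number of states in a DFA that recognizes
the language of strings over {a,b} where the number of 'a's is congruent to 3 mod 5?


States track (count of 'a') mod 5.
Need 5 states: one per remainder 0..4; accept = remainder 3.

5


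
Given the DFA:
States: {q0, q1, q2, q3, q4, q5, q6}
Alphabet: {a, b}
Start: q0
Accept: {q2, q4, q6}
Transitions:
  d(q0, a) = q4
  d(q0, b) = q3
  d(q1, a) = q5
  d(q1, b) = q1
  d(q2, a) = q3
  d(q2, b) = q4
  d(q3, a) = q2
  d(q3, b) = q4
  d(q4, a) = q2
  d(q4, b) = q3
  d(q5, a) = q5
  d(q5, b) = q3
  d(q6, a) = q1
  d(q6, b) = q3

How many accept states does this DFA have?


Accept states listed: {q2, q4, q6}
Counting: q2(1) q4(2) q6(3)

3


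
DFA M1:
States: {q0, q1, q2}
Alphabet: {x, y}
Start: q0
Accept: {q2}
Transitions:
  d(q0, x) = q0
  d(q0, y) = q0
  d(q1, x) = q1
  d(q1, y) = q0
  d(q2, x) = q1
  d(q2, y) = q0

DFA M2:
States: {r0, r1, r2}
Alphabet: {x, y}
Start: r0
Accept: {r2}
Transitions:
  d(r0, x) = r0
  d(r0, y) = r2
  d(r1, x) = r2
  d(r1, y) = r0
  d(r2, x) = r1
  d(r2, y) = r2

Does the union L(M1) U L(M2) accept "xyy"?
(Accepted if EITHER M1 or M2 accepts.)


M1: final=q0 accepted=False
M2: final=r2 accepted=True

Yes, union accepts


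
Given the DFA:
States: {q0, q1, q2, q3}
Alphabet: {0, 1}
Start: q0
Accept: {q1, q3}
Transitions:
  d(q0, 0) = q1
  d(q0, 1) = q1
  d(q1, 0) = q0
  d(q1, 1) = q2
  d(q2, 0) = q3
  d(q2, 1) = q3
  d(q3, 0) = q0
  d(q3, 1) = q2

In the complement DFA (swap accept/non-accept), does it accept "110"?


Trace: q0 -> q1 -> q2 -> q3
Final: q3
Original accept: {q1, q3}
Complement: q3 is in original accept

No, complement rejects (original accepts)


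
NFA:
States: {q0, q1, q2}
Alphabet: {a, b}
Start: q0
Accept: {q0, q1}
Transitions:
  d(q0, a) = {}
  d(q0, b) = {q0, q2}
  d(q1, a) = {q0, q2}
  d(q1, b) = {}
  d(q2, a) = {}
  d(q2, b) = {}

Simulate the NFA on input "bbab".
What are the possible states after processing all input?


Start: {q0}
  --b--> {q0, q2}
  --b--> {q0, q2}
  --a--> {}
  --b--> {}

{} (empty set, no valid transitions)


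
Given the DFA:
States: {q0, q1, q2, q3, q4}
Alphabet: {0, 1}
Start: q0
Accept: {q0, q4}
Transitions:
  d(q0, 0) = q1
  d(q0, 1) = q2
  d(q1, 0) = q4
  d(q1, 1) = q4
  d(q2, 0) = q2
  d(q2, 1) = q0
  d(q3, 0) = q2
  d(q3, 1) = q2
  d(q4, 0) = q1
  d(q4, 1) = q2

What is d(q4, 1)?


Looking up transition d(q4, 1)

q2


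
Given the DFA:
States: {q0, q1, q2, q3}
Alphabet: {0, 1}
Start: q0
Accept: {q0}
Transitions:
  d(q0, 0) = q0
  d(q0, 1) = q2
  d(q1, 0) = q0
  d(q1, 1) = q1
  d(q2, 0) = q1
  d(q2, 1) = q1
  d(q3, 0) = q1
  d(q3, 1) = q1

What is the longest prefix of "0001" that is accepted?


Run the DFA, marking each prefix where the state is accepting:
  "" -> q0 [accept]
  "0" -> q0 [accept]
  "00" -> q0 [accept]
  "000" -> q0 [accept]
  "0001" -> q2 [reject]

"000"


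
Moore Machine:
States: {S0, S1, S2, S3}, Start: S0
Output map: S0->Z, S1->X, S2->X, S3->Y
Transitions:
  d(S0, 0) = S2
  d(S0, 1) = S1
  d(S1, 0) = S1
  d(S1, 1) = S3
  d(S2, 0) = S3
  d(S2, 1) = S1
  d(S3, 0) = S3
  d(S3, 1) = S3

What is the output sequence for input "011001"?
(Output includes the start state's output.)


Start: S0 (output Z)
  --0--> S2 (output X)
  --1--> S1 (output X)
  --1--> S3 (output Y)
  --0--> S3 (output Y)
  --0--> S3 (output Y)
  --1--> S3 (output Y)

"ZXXYYYY"


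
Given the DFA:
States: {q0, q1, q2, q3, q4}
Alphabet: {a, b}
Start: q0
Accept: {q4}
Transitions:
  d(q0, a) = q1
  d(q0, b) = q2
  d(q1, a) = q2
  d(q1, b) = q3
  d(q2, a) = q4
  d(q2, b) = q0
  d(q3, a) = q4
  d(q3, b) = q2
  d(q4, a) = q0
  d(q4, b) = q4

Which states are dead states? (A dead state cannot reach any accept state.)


Forward reachability from each state:
  q0 -> reaches accept state q4 (live)
  q1 -> reaches accept state q4 (live)
  q2 -> reaches accept state q4 (live)
  q3 -> reaches accept state q4 (live)
  q4 -> reaches accept state q4 (live)

None (all states can reach an accept state)


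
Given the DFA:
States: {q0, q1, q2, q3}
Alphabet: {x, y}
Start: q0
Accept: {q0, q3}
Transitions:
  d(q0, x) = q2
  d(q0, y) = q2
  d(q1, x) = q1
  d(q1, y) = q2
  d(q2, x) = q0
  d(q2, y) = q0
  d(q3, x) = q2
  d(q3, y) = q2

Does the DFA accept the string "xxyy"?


Trace: q0 -> q2 -> q0 -> q2 -> q0
Final state: q0
Accept states: {q0, q3}

Yes, accepted (final state q0 is an accept state)


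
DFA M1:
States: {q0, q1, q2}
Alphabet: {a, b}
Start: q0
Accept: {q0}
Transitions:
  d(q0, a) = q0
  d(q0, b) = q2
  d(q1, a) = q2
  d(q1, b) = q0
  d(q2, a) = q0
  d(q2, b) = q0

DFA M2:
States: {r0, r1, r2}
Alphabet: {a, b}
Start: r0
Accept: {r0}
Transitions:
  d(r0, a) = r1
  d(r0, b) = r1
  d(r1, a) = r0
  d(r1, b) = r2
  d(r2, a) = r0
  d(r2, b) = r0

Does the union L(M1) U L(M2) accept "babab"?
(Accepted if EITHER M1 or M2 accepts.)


M1: final=q2 accepted=False
M2: final=r1 accepted=False

No, union rejects (neither accepts)


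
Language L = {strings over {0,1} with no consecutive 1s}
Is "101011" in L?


'11' occurs at index 4

No, "101011" is not in L


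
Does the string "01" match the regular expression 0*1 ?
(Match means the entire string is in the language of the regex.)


|string| = 2; first = '0'; last = '1'

Yes, "01" matches 0*1


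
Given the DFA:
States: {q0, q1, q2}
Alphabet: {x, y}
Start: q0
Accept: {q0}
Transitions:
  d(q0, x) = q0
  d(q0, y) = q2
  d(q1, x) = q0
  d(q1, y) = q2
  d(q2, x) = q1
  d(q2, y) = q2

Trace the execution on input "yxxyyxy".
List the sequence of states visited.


Input: yxxyyxy
d(q0, y) = q2
d(q2, x) = q1
d(q1, x) = q0
d(q0, y) = q2
d(q2, y) = q2
d(q2, x) = q1
d(q1, y) = q2


q0 -> q2 -> q1 -> q0 -> q2 -> q2 -> q1 -> q2


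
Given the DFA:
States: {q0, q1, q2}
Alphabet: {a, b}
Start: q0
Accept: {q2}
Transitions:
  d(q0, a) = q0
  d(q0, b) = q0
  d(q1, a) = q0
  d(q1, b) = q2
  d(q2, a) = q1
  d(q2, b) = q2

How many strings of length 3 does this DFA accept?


Enumerating all length-3 strings:
  "aaa" -> q0 [reject]
  "aab" -> q0 [reject]
  "aba" -> q0 [reject]
  "abb" -> q0 [reject]
  "baa" -> q0 [reject]
  "bab" -> q0 [reject]
  "bba" -> q0 [reject]
  "bbb" -> q0 [reject]

0 out of 8


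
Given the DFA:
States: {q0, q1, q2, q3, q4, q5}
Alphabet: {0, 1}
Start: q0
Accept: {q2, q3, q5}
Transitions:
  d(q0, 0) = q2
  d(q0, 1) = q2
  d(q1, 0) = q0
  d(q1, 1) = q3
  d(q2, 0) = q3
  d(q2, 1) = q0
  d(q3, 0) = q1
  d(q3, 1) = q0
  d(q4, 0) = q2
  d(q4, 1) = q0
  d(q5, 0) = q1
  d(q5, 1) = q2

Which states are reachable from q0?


BFS from q0:
  layer 0: {q0}
  layer 1: {q2}
  layer 2: {q3}
  layer 3: {q1}

{q0, q1, q2, q3}


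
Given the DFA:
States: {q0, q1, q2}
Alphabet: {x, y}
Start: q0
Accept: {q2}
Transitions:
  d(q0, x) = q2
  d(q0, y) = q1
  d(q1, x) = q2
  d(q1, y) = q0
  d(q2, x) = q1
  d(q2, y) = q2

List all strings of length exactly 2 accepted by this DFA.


All strings of length 2: 4 total
Accepted: 2

"xy", "yx"


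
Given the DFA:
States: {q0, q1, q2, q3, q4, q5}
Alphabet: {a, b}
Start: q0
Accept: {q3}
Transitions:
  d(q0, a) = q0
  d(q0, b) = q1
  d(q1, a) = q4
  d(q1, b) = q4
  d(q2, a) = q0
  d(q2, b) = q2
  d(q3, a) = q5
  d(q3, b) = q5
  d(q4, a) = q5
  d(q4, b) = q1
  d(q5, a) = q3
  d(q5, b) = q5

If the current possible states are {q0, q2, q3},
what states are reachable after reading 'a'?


Apply transition on 'a' from each current state:
  d(q0, a) = q0
  d(q2, a) = q0
  d(q3, a) = q5

{q0, q5}


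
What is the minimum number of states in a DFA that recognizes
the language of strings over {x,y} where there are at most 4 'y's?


States: count = 0, 1, ..., 4 (all accepting; 5 states), plus a dead state for count > 4.
Total: 5 + 1 = 6.

6


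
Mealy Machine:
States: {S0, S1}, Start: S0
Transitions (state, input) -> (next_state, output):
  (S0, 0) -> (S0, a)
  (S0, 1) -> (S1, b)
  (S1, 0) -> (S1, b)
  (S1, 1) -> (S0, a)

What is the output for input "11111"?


Step-by-step:
  (S0, 1) -> (S1, b)
  (S1, 1) -> (S0, a)
  (S0, 1) -> (S1, b)
  (S1, 1) -> (S0, a)
  (S0, 1) -> (S1, b)

"babab"


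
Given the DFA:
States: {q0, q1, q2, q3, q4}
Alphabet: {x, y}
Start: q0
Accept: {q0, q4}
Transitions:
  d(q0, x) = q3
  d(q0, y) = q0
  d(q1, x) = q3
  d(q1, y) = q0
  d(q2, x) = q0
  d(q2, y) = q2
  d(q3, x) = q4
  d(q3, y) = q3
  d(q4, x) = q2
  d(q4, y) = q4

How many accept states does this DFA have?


Accept states listed: {q0, q4}
Counting: q0(1) q4(2)

2


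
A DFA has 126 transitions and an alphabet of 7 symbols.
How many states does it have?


Each state has exactly one transition per symbol.
states = transitions / |alphabet| = 126 / 7 = 18

18


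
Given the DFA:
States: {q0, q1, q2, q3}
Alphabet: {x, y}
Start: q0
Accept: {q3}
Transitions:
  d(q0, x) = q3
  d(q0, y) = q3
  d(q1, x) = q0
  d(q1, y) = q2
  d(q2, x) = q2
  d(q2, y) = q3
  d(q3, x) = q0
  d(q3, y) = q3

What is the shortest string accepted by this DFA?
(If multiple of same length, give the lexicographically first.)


BFS by string length (lex-first path to each state shown):
  len 0: q0<-""
  len 1: q3<-"x"
Found accept state at length 1.

"x"


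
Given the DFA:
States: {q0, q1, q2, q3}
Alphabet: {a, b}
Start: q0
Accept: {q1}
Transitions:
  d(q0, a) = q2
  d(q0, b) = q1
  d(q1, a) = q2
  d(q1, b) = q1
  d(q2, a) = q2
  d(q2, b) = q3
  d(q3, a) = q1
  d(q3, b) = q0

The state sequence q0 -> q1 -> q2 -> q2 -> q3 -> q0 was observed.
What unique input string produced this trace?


Trace back each transition to find the symbol:
  q0 --[b]--> q1
  q1 --[a]--> q2
  q2 --[a]--> q2
  q2 --[b]--> q3
  q3 --[b]--> q0

"baabb"


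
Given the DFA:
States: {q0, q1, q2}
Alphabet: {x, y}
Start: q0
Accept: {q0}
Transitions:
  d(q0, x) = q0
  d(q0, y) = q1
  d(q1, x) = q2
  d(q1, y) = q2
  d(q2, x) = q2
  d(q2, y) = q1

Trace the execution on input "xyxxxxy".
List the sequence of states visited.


Input: xyxxxxy
d(q0, x) = q0
d(q0, y) = q1
d(q1, x) = q2
d(q2, x) = q2
d(q2, x) = q2
d(q2, x) = q2
d(q2, y) = q1


q0 -> q0 -> q1 -> q2 -> q2 -> q2 -> q2 -> q1


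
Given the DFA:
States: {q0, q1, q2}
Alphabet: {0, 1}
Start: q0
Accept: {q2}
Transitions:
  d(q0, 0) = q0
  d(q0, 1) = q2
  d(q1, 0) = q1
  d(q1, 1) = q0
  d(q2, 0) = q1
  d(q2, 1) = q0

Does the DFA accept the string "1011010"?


Trace: q0 -> q2 -> q1 -> q0 -> q2 -> q1 -> q0 -> q0
Final state: q0
Accept states: {q2}

No, rejected (final state q0 is not an accept state)


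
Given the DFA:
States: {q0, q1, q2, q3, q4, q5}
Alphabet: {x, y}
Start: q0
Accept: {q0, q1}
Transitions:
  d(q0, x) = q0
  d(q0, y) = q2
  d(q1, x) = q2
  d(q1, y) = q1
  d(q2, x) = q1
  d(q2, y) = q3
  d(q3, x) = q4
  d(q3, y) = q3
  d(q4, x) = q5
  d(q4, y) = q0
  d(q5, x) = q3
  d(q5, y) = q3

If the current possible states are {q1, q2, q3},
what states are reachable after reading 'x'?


Apply transition on 'x' from each current state:
  d(q1, x) = q2
  d(q2, x) = q1
  d(q3, x) = q4

{q1, q2, q4}


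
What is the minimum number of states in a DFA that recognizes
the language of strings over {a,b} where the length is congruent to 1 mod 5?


States track (length) mod 5.
Need 5 states: one per remainder 0..4; accept = remainder 1.

5


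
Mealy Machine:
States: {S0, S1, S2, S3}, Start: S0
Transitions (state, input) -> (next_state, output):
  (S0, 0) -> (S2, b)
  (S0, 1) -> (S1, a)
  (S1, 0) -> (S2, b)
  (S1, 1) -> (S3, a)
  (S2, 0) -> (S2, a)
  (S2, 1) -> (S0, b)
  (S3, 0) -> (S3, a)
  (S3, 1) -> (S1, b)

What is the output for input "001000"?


Step-by-step:
  (S0, 0) -> (S2, b)
  (S2, 0) -> (S2, a)
  (S2, 1) -> (S0, b)
  (S0, 0) -> (S2, b)
  (S2, 0) -> (S2, a)
  (S2, 0) -> (S2, a)

"babbaa"


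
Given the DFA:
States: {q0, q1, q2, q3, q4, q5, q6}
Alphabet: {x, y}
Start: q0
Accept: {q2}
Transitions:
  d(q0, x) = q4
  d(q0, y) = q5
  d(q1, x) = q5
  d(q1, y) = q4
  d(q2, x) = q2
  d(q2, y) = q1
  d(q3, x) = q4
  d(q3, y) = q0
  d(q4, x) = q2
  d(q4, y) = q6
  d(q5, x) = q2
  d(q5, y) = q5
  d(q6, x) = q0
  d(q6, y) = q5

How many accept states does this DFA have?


Accept states listed: {q2}
Counting: q2(1)

1


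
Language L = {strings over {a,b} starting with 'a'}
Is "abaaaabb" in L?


first symbol = 'a'

Yes, "abaaaabb" is in L


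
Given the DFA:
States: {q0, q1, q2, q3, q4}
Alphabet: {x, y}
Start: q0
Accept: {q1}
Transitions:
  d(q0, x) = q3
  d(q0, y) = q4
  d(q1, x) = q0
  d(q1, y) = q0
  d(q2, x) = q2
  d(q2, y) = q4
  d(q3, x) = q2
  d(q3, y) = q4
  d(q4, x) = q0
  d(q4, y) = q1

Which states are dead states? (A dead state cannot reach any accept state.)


Forward reachability from each state:
  q0 -> reaches accept state q1 (live)
  q1 -> reaches accept state q1 (live)
  q2 -> reaches accept state q1 (live)
  q3 -> reaches accept state q1 (live)
  q4 -> reaches accept state q1 (live)

None (all states can reach an accept state)


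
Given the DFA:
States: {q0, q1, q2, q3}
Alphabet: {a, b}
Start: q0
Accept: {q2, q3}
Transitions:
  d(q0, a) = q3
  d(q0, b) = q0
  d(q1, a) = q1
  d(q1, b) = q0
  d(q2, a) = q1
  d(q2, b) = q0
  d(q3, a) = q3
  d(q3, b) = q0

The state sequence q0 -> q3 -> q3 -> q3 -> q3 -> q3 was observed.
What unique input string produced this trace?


Trace back each transition to find the symbol:
  q0 --[a]--> q3
  q3 --[a]--> q3
  q3 --[a]--> q3
  q3 --[a]--> q3
  q3 --[a]--> q3

"aaaaa"


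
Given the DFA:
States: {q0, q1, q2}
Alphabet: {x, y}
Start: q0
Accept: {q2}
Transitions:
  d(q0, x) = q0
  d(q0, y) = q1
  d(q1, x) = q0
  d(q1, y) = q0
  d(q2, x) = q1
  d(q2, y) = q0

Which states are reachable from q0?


BFS from q0:
  layer 0: {q0}
  layer 1: {q1}

{q0, q1}


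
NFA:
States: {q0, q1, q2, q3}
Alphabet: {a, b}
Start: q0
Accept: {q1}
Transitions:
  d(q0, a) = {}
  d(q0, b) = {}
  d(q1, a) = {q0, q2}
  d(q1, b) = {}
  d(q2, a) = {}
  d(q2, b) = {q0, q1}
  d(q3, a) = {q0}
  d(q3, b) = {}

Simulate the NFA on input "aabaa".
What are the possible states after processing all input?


Start: {q0}
  --a--> {}
  --a--> {}
  --b--> {}
  --a--> {}
  --a--> {}

{} (empty set, no valid transitions)


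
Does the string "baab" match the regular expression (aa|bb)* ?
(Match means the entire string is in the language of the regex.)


|string| = 4; first = 'b'; last = 'b'

No, "baab" does not match (aa|bb)*


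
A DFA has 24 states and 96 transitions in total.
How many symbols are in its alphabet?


Each state has exactly one transition per symbol.
|alphabet| = transitions / states = 96 / 24 = 4

4


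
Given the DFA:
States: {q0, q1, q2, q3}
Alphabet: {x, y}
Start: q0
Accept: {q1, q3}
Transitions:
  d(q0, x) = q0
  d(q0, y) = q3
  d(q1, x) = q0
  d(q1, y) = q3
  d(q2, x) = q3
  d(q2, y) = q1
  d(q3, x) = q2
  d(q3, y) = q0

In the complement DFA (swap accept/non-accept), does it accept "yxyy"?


Trace: q0 -> q3 -> q2 -> q1 -> q3
Final: q3
Original accept: {q1, q3}
Complement: q3 is in original accept

No, complement rejects (original accepts)


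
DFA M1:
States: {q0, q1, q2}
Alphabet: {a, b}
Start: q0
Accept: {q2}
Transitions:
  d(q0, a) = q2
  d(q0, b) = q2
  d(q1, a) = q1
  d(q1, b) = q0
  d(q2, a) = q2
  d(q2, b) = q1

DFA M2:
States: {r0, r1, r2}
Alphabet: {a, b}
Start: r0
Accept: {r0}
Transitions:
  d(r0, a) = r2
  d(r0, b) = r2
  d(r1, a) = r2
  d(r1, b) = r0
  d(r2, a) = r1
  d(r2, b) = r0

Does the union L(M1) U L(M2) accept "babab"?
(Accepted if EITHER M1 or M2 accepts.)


M1: final=q0 accepted=False
M2: final=r0 accepted=True

Yes, union accepts


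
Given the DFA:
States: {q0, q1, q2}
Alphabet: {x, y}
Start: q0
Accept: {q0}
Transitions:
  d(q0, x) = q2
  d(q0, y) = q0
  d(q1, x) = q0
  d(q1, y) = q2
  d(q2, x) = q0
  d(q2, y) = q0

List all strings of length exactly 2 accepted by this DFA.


All strings of length 2: 4 total
Accepted: 3

"xx", "xy", "yy"


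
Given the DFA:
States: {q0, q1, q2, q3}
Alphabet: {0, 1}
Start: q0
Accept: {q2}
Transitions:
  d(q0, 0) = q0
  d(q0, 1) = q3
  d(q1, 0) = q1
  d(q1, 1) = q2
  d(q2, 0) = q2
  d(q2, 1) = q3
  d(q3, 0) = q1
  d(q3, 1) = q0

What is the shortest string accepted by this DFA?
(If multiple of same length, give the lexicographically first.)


BFS by string length (lex-first path to each state shown):
  len 0: q0<-""
  len 1: q0<-"0", q3<-"1"
  len 2: q0<-"00", q1<-"10", q3<-"01"
  len 3: q0<-"000", q1<-"010", q2<-"101", q3<-"001"
Found accept state at length 3.

"101"


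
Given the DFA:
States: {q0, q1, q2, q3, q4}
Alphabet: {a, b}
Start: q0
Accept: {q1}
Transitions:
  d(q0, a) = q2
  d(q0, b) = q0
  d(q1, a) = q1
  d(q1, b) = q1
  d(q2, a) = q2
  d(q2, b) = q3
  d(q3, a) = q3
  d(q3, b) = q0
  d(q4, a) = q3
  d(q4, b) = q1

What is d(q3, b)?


Looking up transition d(q3, b)

q0


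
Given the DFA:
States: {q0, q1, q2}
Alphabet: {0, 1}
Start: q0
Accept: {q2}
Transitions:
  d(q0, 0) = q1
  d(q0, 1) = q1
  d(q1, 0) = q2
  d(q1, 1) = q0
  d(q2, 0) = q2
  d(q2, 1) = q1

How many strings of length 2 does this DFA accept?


Enumerating all length-2 strings:
  "00" -> q2 [accept]
  "01" -> q0 [reject]
  "10" -> q2 [accept]
  "11" -> q0 [reject]

2 out of 4


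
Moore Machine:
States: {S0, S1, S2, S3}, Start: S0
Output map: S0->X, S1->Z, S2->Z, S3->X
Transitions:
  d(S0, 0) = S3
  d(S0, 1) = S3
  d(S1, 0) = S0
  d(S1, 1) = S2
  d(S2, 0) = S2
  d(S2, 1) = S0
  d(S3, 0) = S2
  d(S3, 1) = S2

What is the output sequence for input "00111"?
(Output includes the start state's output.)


Start: S0 (output X)
  --0--> S3 (output X)
  --0--> S2 (output Z)
  --1--> S0 (output X)
  --1--> S3 (output X)
  --1--> S2 (output Z)

"XXZXXZ"


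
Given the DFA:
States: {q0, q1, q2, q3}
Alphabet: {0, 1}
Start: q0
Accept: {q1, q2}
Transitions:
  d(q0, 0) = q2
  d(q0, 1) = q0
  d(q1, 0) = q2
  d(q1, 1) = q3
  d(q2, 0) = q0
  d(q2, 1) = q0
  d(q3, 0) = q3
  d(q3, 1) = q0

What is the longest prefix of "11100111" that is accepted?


Run the DFA, marking each prefix where the state is accepting:
  "" -> q0 [reject]
  "1" -> q0 [reject]
  "11" -> q0 [reject]
  "111" -> q0 [reject]
  "1110" -> q2 [accept]
  "11100" -> q0 [reject]
  "111001" -> q0 [reject]
  "1110011" -> q0 [reject]
  "11100111" -> q0 [reject]

"1110"


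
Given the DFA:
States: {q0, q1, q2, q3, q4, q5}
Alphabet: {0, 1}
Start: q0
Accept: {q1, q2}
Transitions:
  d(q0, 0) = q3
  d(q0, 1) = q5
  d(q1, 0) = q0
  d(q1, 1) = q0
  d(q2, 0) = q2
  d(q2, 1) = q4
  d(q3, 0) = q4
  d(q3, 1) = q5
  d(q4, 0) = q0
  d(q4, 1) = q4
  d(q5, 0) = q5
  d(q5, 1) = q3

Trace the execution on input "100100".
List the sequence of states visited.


Input: 100100
d(q0, 1) = q5
d(q5, 0) = q5
d(q5, 0) = q5
d(q5, 1) = q3
d(q3, 0) = q4
d(q4, 0) = q0


q0 -> q5 -> q5 -> q5 -> q3 -> q4 -> q0


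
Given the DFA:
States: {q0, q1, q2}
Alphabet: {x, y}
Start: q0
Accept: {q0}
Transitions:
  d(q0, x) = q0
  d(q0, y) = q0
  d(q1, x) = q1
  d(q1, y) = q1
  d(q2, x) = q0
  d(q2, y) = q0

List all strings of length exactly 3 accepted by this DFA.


All strings of length 3: 8 total
Accepted: 8

"xxx", "xxy", "xyx", "xyy", "yxx", "yxy", "yyx", "yyy"


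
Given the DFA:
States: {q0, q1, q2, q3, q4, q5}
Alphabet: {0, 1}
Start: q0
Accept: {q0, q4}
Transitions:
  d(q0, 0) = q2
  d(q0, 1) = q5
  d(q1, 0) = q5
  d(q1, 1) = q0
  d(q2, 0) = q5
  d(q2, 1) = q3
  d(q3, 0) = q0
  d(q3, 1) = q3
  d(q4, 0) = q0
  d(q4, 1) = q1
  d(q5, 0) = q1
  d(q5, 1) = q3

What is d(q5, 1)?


Looking up transition d(q5, 1)

q3


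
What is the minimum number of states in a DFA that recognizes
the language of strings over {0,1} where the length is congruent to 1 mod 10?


States track (length) mod 10.
Need 10 states: one per remainder 0..9; accept = remainder 1.

10


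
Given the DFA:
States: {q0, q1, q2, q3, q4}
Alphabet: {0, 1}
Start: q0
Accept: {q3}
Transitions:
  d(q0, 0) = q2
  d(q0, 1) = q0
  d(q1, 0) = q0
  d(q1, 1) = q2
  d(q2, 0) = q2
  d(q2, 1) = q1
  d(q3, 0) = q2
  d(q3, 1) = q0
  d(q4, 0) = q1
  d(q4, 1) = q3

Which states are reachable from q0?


BFS from q0:
  layer 0: {q0}
  layer 1: {q2}
  layer 2: {q1}

{q0, q1, q2}


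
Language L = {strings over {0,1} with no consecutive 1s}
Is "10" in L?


'11' does not occur

Yes, "10" is in L


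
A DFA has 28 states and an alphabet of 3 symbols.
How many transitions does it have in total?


Each state has exactly one transition per symbol.
28 * 3 = 84

84


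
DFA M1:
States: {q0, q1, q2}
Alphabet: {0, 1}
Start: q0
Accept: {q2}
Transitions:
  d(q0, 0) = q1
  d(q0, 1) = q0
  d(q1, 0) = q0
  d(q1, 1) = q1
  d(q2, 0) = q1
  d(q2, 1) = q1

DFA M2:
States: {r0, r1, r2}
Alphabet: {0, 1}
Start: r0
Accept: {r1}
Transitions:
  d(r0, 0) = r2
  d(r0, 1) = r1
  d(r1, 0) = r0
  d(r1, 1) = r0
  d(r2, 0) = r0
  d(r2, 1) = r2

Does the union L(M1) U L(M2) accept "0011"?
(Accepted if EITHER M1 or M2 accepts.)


M1: final=q0 accepted=False
M2: final=r0 accepted=False

No, union rejects (neither accepts)


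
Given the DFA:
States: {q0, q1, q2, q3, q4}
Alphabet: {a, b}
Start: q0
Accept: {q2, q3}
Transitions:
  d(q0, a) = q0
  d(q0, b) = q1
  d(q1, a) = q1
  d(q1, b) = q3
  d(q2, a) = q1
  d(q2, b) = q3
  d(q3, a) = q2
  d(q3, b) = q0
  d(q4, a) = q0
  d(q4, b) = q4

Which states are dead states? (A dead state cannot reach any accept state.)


Forward reachability from each state:
  q0 -> reaches accept state q2 (live)
  q1 -> reaches accept state q2 (live)
  q2 -> reaches accept state q2 (live)
  q3 -> reaches accept state q2 (live)
  q4 -> reaches accept state q2 (live)

None (all states can reach an accept state)


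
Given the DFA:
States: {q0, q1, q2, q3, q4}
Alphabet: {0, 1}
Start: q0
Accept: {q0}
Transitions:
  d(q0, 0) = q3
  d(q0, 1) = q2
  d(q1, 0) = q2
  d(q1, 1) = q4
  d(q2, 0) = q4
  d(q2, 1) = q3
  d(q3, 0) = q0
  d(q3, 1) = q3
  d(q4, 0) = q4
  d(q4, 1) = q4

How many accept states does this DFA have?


Accept states listed: {q0}
Counting: q0(1)

1


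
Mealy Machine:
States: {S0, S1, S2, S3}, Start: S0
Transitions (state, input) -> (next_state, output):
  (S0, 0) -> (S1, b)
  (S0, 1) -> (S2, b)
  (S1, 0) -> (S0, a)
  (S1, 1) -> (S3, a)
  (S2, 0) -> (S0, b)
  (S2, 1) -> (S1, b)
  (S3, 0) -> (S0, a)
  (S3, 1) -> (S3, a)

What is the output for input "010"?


Step-by-step:
  (S0, 0) -> (S1, b)
  (S1, 1) -> (S3, a)
  (S3, 0) -> (S0, a)

"baa"


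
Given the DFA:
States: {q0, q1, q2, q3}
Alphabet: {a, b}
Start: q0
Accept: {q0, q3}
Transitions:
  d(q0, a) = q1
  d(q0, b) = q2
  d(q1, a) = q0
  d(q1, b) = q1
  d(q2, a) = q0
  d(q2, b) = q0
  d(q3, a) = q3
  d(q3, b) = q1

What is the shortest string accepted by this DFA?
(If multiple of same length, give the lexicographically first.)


BFS by string length (lex-first path to each state shown):
  len 0: q0<-""
Found accept state at length 0.

"" (empty string)


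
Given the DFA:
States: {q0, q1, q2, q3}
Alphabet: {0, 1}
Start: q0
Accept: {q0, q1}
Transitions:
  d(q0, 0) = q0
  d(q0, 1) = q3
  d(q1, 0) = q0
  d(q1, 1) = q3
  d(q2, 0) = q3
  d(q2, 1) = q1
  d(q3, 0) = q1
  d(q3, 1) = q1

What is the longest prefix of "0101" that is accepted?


Run the DFA, marking each prefix where the state is accepting:
  "" -> q0 [accept]
  "0" -> q0 [accept]
  "01" -> q3 [reject]
  "010" -> q1 [accept]
  "0101" -> q3 [reject]

"010"


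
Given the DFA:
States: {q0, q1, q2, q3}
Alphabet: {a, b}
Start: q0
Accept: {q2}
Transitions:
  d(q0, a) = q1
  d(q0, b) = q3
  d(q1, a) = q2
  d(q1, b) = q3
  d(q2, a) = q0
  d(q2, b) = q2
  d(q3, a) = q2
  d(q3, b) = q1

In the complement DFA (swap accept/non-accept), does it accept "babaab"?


Trace: q0 -> q3 -> q2 -> q2 -> q0 -> q1 -> q3
Final: q3
Original accept: {q2}
Complement: q3 is not in original accept

Yes, complement accepts (original rejects)


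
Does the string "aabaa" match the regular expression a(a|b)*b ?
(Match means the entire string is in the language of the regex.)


|string| = 5; first = 'a'; last = 'a'

No, "aabaa" does not match a(a|b)*b


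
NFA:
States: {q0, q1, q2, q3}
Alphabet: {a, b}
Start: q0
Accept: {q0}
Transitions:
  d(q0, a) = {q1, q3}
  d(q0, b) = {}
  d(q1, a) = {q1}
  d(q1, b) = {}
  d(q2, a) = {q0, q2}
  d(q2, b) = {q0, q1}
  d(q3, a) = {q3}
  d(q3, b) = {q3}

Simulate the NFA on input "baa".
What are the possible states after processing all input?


Start: {q0}
  --b--> {}
  --a--> {}
  --a--> {}

{} (empty set, no valid transitions)


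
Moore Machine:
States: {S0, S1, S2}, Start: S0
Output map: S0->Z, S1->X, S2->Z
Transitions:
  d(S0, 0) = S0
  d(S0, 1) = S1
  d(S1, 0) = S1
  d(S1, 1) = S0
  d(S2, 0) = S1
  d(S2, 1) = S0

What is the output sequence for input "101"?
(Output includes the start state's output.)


Start: S0 (output Z)
  --1--> S1 (output X)
  --0--> S1 (output X)
  --1--> S0 (output Z)

"ZXXZ"


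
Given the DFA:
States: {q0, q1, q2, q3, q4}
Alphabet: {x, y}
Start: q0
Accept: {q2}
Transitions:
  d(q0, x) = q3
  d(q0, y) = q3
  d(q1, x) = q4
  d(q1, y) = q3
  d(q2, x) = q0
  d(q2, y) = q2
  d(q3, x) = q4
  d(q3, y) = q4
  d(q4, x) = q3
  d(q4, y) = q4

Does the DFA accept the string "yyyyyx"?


Trace: q0 -> q3 -> q4 -> q4 -> q4 -> q4 -> q3
Final state: q3
Accept states: {q2}

No, rejected (final state q3 is not an accept state)


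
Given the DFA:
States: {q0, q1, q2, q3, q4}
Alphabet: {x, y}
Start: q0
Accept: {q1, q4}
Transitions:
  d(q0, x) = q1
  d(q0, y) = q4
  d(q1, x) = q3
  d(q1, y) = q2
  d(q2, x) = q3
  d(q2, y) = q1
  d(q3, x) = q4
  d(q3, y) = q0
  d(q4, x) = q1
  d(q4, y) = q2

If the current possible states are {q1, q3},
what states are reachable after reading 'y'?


Apply transition on 'y' from each current state:
  d(q1, y) = q2
  d(q3, y) = q0

{q0, q2}


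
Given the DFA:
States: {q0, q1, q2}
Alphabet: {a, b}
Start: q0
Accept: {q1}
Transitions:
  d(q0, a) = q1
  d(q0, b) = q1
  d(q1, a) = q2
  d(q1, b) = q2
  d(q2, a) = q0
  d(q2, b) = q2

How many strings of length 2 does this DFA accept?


Enumerating all length-2 strings:
  "aa" -> q2 [reject]
  "ab" -> q2 [reject]
  "ba" -> q2 [reject]
  "bb" -> q2 [reject]

0 out of 4


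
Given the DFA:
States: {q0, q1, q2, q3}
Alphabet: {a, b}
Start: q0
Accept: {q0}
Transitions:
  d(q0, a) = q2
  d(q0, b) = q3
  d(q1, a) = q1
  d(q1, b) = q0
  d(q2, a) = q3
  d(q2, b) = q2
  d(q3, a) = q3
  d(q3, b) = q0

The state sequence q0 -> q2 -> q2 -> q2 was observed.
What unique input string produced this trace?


Trace back each transition to find the symbol:
  q0 --[a]--> q2
  q2 --[b]--> q2
  q2 --[b]--> q2

"abb"


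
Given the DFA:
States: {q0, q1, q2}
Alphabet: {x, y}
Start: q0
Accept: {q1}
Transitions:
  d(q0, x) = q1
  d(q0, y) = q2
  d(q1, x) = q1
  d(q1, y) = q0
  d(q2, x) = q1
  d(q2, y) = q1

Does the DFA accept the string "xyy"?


Trace: q0 -> q1 -> q0 -> q2
Final state: q2
Accept states: {q1}

No, rejected (final state q2 is not an accept state)


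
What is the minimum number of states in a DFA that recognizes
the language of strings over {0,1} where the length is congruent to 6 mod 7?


States track (length) mod 7.
Need 7 states: one per remainder 0..6; accept = remainder 6.

7


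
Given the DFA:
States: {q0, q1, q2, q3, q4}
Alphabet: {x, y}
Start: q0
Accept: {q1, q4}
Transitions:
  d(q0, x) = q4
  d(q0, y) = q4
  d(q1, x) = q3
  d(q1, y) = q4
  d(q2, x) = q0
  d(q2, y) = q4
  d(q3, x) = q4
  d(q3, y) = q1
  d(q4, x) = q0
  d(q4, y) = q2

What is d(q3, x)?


Looking up transition d(q3, x)

q4


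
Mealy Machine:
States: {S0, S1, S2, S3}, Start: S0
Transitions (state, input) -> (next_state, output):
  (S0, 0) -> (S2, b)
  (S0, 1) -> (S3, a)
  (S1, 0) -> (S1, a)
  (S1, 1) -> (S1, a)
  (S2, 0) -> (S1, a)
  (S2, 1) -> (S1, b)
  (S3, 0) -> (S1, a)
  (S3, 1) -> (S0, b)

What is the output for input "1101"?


Step-by-step:
  (S0, 1) -> (S3, a)
  (S3, 1) -> (S0, b)
  (S0, 0) -> (S2, b)
  (S2, 1) -> (S1, b)

"abbb"


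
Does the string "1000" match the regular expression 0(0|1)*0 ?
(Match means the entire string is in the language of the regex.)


|string| = 4; first = '1'; last = '0'

No, "1000" does not match 0(0|1)*0


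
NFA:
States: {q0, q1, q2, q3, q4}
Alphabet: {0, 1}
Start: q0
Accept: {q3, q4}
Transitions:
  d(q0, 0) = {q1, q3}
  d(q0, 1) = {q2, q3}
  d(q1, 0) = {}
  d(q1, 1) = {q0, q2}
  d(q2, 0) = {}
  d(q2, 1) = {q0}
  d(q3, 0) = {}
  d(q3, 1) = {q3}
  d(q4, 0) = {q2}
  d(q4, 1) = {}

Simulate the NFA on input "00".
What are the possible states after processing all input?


Start: {q0}
  --0--> {q1, q3}
  --0--> {}

{} (empty set, no valid transitions)
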